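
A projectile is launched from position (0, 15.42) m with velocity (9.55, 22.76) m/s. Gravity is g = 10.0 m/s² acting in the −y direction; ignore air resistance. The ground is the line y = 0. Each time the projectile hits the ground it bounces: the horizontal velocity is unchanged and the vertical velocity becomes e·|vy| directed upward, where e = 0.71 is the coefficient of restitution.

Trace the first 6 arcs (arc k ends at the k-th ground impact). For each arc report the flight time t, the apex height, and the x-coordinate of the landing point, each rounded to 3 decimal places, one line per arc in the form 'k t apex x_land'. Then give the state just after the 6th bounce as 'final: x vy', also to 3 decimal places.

Arc 1: start y=15.420, vy=22.760 → t=5.151, apex=41.321, x_land=49.190, impact vy=-28.747
  bounce: vy ← 0.71·28.747 = 20.411
Arc 2: start y=0.000, vy=20.411 → t=4.082, apex=20.830, x_land=88.174, impact vy=-20.411
  bounce: vy ← 0.71·20.411 = 14.492
Arc 3: start y=0.000, vy=14.492 → t=2.898, apex=10.500, x_land=115.853, impact vy=-14.492
  bounce: vy ← 0.71·14.492 = 10.289
Arc 4: start y=0.000, vy=10.289 → t=2.058, apex=5.293, x_land=135.505, impact vy=-10.289
  bounce: vy ← 0.71·10.289 = 7.305
Arc 5: start y=0.000, vy=7.305 → t=1.461, apex=2.668, x_land=149.458, impact vy=-7.305
  bounce: vy ← 0.71·7.305 = 5.187
Arc 6: start y=0.000, vy=5.187 → t=1.037, apex=1.345, x_land=159.365, impact vy=-5.187
  bounce: vy ← 0.71·5.187 = 3.683

1 5.151 41.321 49.190
2 4.082 20.830 88.174
3 2.898 10.500 115.853
4 2.058 5.293 135.505
5 1.461 2.668 149.458
6 1.037 1.345 159.365
final: 159.365 3.683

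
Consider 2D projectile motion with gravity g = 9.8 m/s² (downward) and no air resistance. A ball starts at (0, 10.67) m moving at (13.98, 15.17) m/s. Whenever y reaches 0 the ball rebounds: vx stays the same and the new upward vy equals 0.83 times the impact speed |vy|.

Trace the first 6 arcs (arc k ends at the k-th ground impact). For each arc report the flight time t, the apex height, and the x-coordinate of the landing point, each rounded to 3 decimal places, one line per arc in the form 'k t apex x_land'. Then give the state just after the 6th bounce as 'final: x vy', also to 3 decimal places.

1 3.687 22.411 51.538
2 3.550 15.439 101.169
3 2.947 10.636 142.363
4 2.446 7.327 176.553
5 2.030 5.048 204.931
6 1.685 3.477 228.485
final: 228.485 6.852

Arc 1: start y=10.670, vy=15.170 → t=3.687, apex=22.411, x_land=51.538, impact vy=-20.959
  bounce: vy ← 0.83·20.959 = 17.396
Arc 2: start y=0.000, vy=17.396 → t=3.550, apex=15.439, x_land=101.169, impact vy=-17.396
  bounce: vy ← 0.83·17.396 = 14.438
Arc 3: start y=0.000, vy=14.438 → t=2.947, apex=10.636, x_land=142.363, impact vy=-14.438
  bounce: vy ← 0.83·14.438 = 11.984
Arc 4: start y=0.000, vy=11.984 → t=2.446, apex=7.327, x_land=176.553, impact vy=-11.984
  bounce: vy ← 0.83·11.984 = 9.947
Arc 5: start y=0.000, vy=9.947 → t=2.030, apex=5.048, x_land=204.931, impact vy=-9.947
  bounce: vy ← 0.83·9.947 = 8.256
Arc 6: start y=0.000, vy=8.256 → t=1.685, apex=3.477, x_land=228.485, impact vy=-8.256
  bounce: vy ← 0.83·8.256 = 6.852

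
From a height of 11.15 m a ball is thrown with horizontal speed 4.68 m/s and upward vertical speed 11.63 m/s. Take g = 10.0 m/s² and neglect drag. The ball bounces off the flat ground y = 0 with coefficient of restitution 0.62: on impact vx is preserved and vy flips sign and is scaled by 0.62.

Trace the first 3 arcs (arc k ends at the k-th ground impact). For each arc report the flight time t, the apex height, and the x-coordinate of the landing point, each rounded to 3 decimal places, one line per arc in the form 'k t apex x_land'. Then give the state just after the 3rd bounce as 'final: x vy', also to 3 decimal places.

Arc 1: start y=11.150, vy=11.630 → t=3.056, apex=17.913, x_land=14.301, impact vy=-18.928
  bounce: vy ← 0.62·18.928 = 11.735
Arc 2: start y=0.000, vy=11.735 → t=2.347, apex=6.886, x_land=25.285, impact vy=-11.735
  bounce: vy ← 0.62·11.735 = 7.276
Arc 3: start y=0.000, vy=7.276 → t=1.455, apex=2.647, x_land=32.095, impact vy=-7.276
  bounce: vy ← 0.62·7.276 = 4.511

1 3.056 17.913 14.301
2 2.347 6.886 25.285
3 1.455 2.647 32.095
final: 32.095 4.511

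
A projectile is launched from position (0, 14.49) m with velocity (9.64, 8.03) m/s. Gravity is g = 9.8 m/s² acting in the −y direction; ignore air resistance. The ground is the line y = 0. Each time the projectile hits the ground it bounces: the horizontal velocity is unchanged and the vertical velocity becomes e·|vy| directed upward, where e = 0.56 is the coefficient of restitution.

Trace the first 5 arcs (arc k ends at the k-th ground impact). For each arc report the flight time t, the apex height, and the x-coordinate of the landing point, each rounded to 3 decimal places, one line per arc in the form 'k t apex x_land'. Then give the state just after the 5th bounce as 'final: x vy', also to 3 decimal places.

1 2.724 17.780 26.262
2 2.133 5.576 46.828
3 1.195 1.749 58.346
4 0.669 0.548 64.795
5 0.375 0.172 68.407
final: 68.407 1.028

Arc 1: start y=14.490, vy=8.030 → t=2.724, apex=17.780, x_land=26.262, impact vy=-18.668
  bounce: vy ← 0.56·18.668 = 10.454
Arc 2: start y=0.000, vy=10.454 → t=2.133, apex=5.576, x_land=46.828, impact vy=-10.454
  bounce: vy ← 0.56·10.454 = 5.854
Arc 3: start y=0.000, vy=5.854 → t=1.195, apex=1.749, x_land=58.346, impact vy=-5.854
  bounce: vy ← 0.56·5.854 = 3.278
Arc 4: start y=0.000, vy=3.278 → t=0.669, apex=0.548, x_land=64.795, impact vy=-3.278
  bounce: vy ← 0.56·3.278 = 1.836
Arc 5: start y=0.000, vy=1.836 → t=0.375, apex=0.172, x_land=68.407, impact vy=-1.836
  bounce: vy ← 0.56·1.836 = 1.028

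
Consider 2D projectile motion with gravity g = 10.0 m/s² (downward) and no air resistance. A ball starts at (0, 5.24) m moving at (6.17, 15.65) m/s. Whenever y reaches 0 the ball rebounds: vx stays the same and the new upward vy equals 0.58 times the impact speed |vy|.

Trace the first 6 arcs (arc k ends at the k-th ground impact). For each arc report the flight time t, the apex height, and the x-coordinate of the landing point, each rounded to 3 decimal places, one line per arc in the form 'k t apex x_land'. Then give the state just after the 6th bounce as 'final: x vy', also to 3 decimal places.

Arc 1: start y=5.240, vy=15.650 → t=3.435, apex=17.486, x_land=21.194, impact vy=-18.701
  bounce: vy ← 0.58·18.701 = 10.847
Arc 2: start y=0.000, vy=10.847 → t=2.169, apex=5.882, x_land=34.579, impact vy=-10.847
  bounce: vy ← 0.58·10.847 = 6.291
Arc 3: start y=0.000, vy=6.291 → t=1.258, apex=1.979, x_land=42.342, impact vy=-6.291
  bounce: vy ← 0.58·6.291 = 3.649
Arc 4: start y=0.000, vy=3.649 → t=0.730, apex=0.666, x_land=46.845, impact vy=-3.649
  bounce: vy ← 0.58·3.649 = 2.116
Arc 5: start y=0.000, vy=2.116 → t=0.423, apex=0.224, x_land=49.456, impact vy=-2.116
  bounce: vy ← 0.58·2.116 = 1.227
Arc 6: start y=0.000, vy=1.227 → t=0.245, apex=0.075, x_land=50.971, impact vy=-1.227
  bounce: vy ← 0.58·1.227 = 0.712

1 3.435 17.486 21.194
2 2.169 5.882 34.579
3 1.258 1.979 42.342
4 0.730 0.666 46.845
5 0.423 0.224 49.456
6 0.245 0.075 50.971
final: 50.971 0.712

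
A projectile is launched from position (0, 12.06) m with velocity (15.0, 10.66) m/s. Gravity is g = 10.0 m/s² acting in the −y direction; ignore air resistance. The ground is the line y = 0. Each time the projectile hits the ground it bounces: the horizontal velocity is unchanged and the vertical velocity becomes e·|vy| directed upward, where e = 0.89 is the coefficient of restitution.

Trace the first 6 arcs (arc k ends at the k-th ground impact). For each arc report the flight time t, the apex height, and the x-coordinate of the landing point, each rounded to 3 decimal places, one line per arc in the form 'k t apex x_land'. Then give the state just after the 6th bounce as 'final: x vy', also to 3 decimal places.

Arc 1: start y=12.060, vy=10.660 → t=2.950, apex=17.742, x_land=44.246, impact vy=-18.837
  bounce: vy ← 0.89·18.837 = 16.765
Arc 2: start y=0.000, vy=16.765 → t=3.353, apex=14.053, x_land=94.541, impact vy=-16.765
  bounce: vy ← 0.89·16.765 = 14.921
Arc 3: start y=0.000, vy=14.921 → t=2.984, apex=11.132, x_land=139.303, impact vy=-14.921
  bounce: vy ← 0.89·14.921 = 13.280
Arc 4: start y=0.000, vy=13.280 → t=2.656, apex=8.817, x_land=179.142, impact vy=-13.280
  bounce: vy ← 0.89·13.280 = 11.819
Arc 5: start y=0.000, vy=11.819 → t=2.364, apex=6.984, x_land=214.598, impact vy=-11.819
  bounce: vy ← 0.89·11.819 = 10.519
Arc 6: start y=0.000, vy=10.519 → t=2.104, apex=5.532, x_land=246.154, impact vy=-10.519
  bounce: vy ← 0.89·10.519 = 9.362

1 2.950 17.742 44.246
2 3.353 14.053 94.541
3 2.984 11.132 139.303
4 2.656 8.817 179.142
5 2.364 6.984 214.598
6 2.104 5.532 246.154
final: 246.154 9.362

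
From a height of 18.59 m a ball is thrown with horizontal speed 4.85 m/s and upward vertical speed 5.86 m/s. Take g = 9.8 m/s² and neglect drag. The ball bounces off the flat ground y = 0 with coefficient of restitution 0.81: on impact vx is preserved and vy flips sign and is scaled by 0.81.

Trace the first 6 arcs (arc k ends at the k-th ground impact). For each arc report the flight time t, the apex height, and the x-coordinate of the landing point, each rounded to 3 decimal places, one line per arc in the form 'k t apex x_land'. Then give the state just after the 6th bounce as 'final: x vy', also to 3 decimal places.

1 2.635 20.342 12.782
2 3.301 13.346 28.791
3 2.674 8.757 41.758
4 2.166 5.745 52.261
5 1.754 3.769 60.769
6 1.421 2.473 67.660
final: 67.660 5.639

Arc 1: start y=18.590, vy=5.860 → t=2.635, apex=20.342, x_land=12.782, impact vy=-19.968
  bounce: vy ← 0.81·19.968 = 16.174
Arc 2: start y=0.000, vy=16.174 → t=3.301, apex=13.346, x_land=28.791, impact vy=-16.174
  bounce: vy ← 0.81·16.174 = 13.101
Arc 3: start y=0.000, vy=13.101 → t=2.674, apex=8.757, x_land=41.758, impact vy=-13.101
  bounce: vy ← 0.81·13.101 = 10.612
Arc 4: start y=0.000, vy=10.612 → t=2.166, apex=5.745, x_land=52.261, impact vy=-10.612
  bounce: vy ← 0.81·10.612 = 8.595
Arc 5: start y=0.000, vy=8.595 → t=1.754, apex=3.769, x_land=60.769, impact vy=-8.595
  bounce: vy ← 0.81·8.595 = 6.962
Arc 6: start y=0.000, vy=6.962 → t=1.421, apex=2.473, x_land=67.660, impact vy=-6.962
  bounce: vy ← 0.81·6.962 = 5.639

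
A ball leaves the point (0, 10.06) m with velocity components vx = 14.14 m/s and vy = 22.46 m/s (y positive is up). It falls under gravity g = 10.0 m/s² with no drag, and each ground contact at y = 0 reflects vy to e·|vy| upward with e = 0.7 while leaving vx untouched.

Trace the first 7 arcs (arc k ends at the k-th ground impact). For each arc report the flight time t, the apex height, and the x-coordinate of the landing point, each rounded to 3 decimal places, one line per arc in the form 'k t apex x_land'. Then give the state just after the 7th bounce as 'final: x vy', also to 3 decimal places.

1 4.902 35.283 69.320
2 3.719 17.288 121.906
3 2.603 8.471 158.717
4 1.822 4.151 184.484
5 1.276 2.034 202.521
6 0.893 0.997 215.147
7 0.625 0.488 223.985
final: 223.985 2.188

Arc 1: start y=10.060, vy=22.460 → t=4.902, apex=35.283, x_land=69.320, impact vy=-26.564
  bounce: vy ← 0.7·26.564 = 18.595
Arc 2: start y=0.000, vy=18.595 → t=3.719, apex=17.288, x_land=121.906, impact vy=-18.595
  bounce: vy ← 0.7·18.595 = 13.016
Arc 3: start y=0.000, vy=13.016 → t=2.603, apex=8.471, x_land=158.717, impact vy=-13.016
  bounce: vy ← 0.7·13.016 = 9.111
Arc 4: start y=0.000, vy=9.111 → t=1.822, apex=4.151, x_land=184.484, impact vy=-9.111
  bounce: vy ← 0.7·9.111 = 6.378
Arc 5: start y=0.000, vy=6.378 → t=1.276, apex=2.034, x_land=202.521, impact vy=-6.378
  bounce: vy ← 0.7·6.378 = 4.465
Arc 6: start y=0.000, vy=4.465 → t=0.893, apex=0.997, x_land=215.147, impact vy=-4.465
  bounce: vy ← 0.7·4.465 = 3.125
Arc 7: start y=0.000, vy=3.125 → t=0.625, apex=0.488, x_land=223.985, impact vy=-3.125
  bounce: vy ← 0.7·3.125 = 2.188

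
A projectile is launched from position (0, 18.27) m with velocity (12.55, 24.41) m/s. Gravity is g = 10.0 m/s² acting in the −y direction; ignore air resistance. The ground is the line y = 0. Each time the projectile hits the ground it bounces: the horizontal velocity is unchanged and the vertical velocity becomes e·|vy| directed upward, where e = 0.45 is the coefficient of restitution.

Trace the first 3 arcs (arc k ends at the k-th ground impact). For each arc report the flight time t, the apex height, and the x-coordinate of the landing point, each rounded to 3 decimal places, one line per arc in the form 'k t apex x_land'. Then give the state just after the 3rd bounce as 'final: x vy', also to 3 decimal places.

Arc 1: start y=18.270, vy=24.410 → t=5.541, apex=48.062, x_land=69.545, impact vy=-31.004
  bounce: vy ← 0.45·31.004 = 13.952
Arc 2: start y=0.000, vy=13.952 → t=2.790, apex=9.733, x_land=104.564, impact vy=-13.952
  bounce: vy ← 0.45·13.952 = 6.278
Arc 3: start y=0.000, vy=6.278 → t=1.256, apex=1.971, x_land=120.322, impact vy=-6.278
  bounce: vy ← 0.45·6.278 = 2.825

1 5.541 48.062 69.545
2 2.790 9.733 104.564
3 1.256 1.971 120.322
final: 120.322 2.825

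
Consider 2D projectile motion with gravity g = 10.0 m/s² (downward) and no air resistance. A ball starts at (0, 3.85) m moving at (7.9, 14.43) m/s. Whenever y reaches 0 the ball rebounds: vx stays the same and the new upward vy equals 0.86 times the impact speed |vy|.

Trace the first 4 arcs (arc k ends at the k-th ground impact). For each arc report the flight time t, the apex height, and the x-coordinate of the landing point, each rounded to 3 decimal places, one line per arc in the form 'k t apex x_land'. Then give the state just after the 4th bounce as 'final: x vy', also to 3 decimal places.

Arc 1: start y=3.850, vy=14.430 → t=3.132, apex=14.261, x_land=24.742, impact vy=-16.889
  bounce: vy ← 0.86·16.889 = 14.524
Arc 2: start y=0.000, vy=14.524 → t=2.905, apex=10.548, x_land=47.690, impact vy=-14.524
  bounce: vy ← 0.86·14.524 = 12.491
Arc 3: start y=0.000, vy=12.491 → t=2.498, apex=7.801, x_land=67.425, impact vy=-12.491
  bounce: vy ← 0.86·12.491 = 10.742
Arc 4: start y=0.000, vy=10.742 → t=2.148, apex=5.770, x_land=84.398, impact vy=-10.742
  bounce: vy ← 0.86·10.742 = 9.238

1 3.132 14.261 24.742
2 2.905 10.548 47.690
3 2.498 7.801 67.425
4 2.148 5.770 84.398
final: 84.398 9.238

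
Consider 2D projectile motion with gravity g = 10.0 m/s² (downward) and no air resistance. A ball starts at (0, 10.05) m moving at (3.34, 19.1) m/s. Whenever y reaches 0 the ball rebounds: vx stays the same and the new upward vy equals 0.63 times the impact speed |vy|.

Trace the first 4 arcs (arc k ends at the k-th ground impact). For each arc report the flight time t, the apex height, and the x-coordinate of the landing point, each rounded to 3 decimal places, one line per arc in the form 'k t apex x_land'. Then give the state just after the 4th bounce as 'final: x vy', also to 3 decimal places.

Arc 1: start y=10.050, vy=19.100 → t=4.289, apex=28.291, x_land=14.324, impact vy=-23.787
  bounce: vy ← 0.63·23.787 = 14.986
Arc 2: start y=0.000, vy=14.986 → t=2.997, apex=11.228, x_land=24.335, impact vy=-14.986
  bounce: vy ← 0.63·14.986 = 9.441
Arc 3: start y=0.000, vy=9.441 → t=1.888, apex=4.457, x_land=30.641, impact vy=-9.441
  bounce: vy ← 0.63·9.441 = 5.948
Arc 4: start y=0.000, vy=5.948 → t=1.190, apex=1.769, x_land=34.614, impact vy=-5.948
  bounce: vy ← 0.63·5.948 = 3.747

1 4.289 28.291 14.324
2 2.997 11.228 24.335
3 1.888 4.457 30.641
4 1.190 1.769 34.614
final: 34.614 3.747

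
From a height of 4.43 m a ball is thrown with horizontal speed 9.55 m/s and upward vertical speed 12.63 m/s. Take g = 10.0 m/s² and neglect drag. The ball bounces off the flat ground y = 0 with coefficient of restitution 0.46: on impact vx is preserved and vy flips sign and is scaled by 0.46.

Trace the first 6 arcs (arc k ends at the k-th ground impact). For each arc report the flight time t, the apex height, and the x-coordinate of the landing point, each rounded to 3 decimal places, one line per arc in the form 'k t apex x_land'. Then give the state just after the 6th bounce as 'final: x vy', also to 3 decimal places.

1 2.838 12.406 27.105
2 1.449 2.625 40.944
3 0.667 0.555 47.310
4 0.307 0.118 50.239
5 0.141 0.025 51.586
6 0.065 0.005 52.205
final: 52.205 0.149

Arc 1: start y=4.430, vy=12.630 → t=2.838, apex=12.406, x_land=27.105, impact vy=-15.752
  bounce: vy ← 0.46·15.752 = 7.246
Arc 2: start y=0.000, vy=7.246 → t=1.449, apex=2.625, x_land=40.944, impact vy=-7.246
  bounce: vy ← 0.46·7.246 = 3.333
Arc 3: start y=0.000, vy=3.333 → t=0.667, apex=0.555, x_land=47.310, impact vy=-3.333
  bounce: vy ← 0.46·3.333 = 1.533
Arc 4: start y=0.000, vy=1.533 → t=0.307, apex=0.118, x_land=50.239, impact vy=-1.533
  bounce: vy ← 0.46·1.533 = 0.705
Arc 5: start y=0.000, vy=0.705 → t=0.141, apex=0.025, x_land=51.586, impact vy=-0.705
  bounce: vy ← 0.46·0.705 = 0.324
Arc 6: start y=0.000, vy=0.324 → t=0.065, apex=0.005, x_land=52.205, impact vy=-0.324
  bounce: vy ← 0.46·0.324 = 0.149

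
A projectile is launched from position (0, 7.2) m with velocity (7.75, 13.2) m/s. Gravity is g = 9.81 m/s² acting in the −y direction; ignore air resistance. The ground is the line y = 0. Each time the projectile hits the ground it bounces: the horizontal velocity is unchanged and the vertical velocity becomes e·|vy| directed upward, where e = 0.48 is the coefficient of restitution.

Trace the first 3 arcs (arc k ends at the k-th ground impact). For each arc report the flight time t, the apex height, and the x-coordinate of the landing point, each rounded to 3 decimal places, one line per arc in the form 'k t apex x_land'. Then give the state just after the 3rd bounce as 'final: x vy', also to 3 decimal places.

1 3.156 16.081 24.461
2 1.738 3.705 37.932
3 0.834 0.854 44.398
final: 44.398 1.964

Arc 1: start y=7.200, vy=13.200 → t=3.156, apex=16.081, x_land=24.461, impact vy=-17.762
  bounce: vy ← 0.48·17.762 = 8.526
Arc 2: start y=0.000, vy=8.526 → t=1.738, apex=3.705, x_land=37.932, impact vy=-8.526
  bounce: vy ← 0.48·8.526 = 4.092
Arc 3: start y=0.000, vy=4.092 → t=0.834, apex=0.854, x_land=44.398, impact vy=-4.092
  bounce: vy ← 0.48·4.092 = 1.964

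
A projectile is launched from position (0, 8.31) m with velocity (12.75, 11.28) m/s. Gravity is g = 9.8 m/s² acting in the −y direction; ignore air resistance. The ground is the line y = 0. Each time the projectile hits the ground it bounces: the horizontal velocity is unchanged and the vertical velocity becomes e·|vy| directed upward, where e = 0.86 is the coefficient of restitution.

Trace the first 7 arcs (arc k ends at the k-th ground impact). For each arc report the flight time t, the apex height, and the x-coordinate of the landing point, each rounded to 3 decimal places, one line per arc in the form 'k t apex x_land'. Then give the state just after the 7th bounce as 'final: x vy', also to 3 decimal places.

Arc 1: start y=8.310, vy=11.280 → t=2.889, apex=14.802, x_land=36.835, impact vy=-17.033
  bounce: vy ← 0.86·17.033 = 14.648
Arc 2: start y=0.000, vy=14.648 → t=2.989, apex=10.947, x_land=74.951, impact vy=-14.648
  bounce: vy ← 0.86·14.648 = 12.597
Arc 3: start y=0.000, vy=12.597 → t=2.571, apex=8.097, x_land=107.730, impact vy=-12.597
  bounce: vy ← 0.86·12.597 = 10.834
Arc 4: start y=0.000, vy=10.834 → t=2.211, apex=5.988, x_land=135.920, impact vy=-10.834
  bounce: vy ← 0.86·10.834 = 9.317
Arc 5: start y=0.000, vy=9.317 → t=1.901, apex=4.429, x_land=160.163, impact vy=-9.317
  bounce: vy ← 0.86·9.317 = 8.013
Arc 6: start y=0.000, vy=8.013 → t=1.635, apex=3.276, x_land=181.012, impact vy=-8.013
  bounce: vy ← 0.86·8.013 = 6.891
Arc 7: start y=0.000, vy=6.891 → t=1.406, apex=2.423, x_land=198.943, impact vy=-6.891
  bounce: vy ← 0.86·6.891 = 5.926

1 2.889 14.802 36.835
2 2.989 10.947 74.951
3 2.571 8.097 107.730
4 2.211 5.988 135.920
5 1.901 4.429 160.163
6 1.635 3.276 181.012
7 1.406 2.423 198.943
final: 198.943 5.926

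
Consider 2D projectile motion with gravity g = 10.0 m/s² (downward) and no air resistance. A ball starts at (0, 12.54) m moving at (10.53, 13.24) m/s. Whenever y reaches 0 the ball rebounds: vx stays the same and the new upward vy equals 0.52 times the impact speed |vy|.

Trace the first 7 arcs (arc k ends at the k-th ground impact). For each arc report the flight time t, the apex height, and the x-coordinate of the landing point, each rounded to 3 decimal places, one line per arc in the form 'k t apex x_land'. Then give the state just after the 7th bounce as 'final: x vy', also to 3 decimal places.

Arc 1: start y=12.540, vy=13.240 → t=3.388, apex=21.305, x_land=35.678, impact vy=-20.642
  bounce: vy ← 0.52·20.642 = 10.734
Arc 2: start y=0.000, vy=10.734 → t=2.147, apex=5.761, x_land=58.283, impact vy=-10.734
  bounce: vy ← 0.52·10.734 = 5.582
Arc 3: start y=0.000, vy=5.582 → t=1.116, apex=1.558, x_land=70.038, impact vy=-5.582
  bounce: vy ← 0.52·5.582 = 2.902
Arc 4: start y=0.000, vy=2.902 → t=0.580, apex=0.421, x_land=76.151, impact vy=-2.902
  bounce: vy ← 0.52·2.902 = 1.509
Arc 5: start y=0.000, vy=1.509 → t=0.302, apex=0.114, x_land=79.330, impact vy=-1.509
  bounce: vy ← 0.52·1.509 = 0.785
Arc 6: start y=0.000, vy=0.785 → t=0.157, apex=0.031, x_land=80.982, impact vy=-0.785
  bounce: vy ← 0.52·0.785 = 0.408
Arc 7: start y=0.000, vy=0.408 → t=0.082, apex=0.008, x_land=81.842, impact vy=-0.408
  bounce: vy ← 0.52·0.408 = 0.212

1 3.388 21.305 35.678
2 2.147 5.761 58.283
3 1.116 1.558 70.038
4 0.580 0.421 76.151
5 0.302 0.114 79.330
6 0.157 0.031 80.982
7 0.082 0.008 81.842
final: 81.842 0.212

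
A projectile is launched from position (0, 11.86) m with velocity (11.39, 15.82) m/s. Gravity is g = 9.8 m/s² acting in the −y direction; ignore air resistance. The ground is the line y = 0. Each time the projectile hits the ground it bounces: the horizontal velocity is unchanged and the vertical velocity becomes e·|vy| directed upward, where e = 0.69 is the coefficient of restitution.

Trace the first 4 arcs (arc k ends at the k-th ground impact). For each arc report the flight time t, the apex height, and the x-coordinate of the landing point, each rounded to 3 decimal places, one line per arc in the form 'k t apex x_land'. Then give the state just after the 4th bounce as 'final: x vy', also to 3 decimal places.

1 3.856 24.629 43.922
2 3.094 11.726 79.162
3 2.135 5.583 103.477
4 1.473 2.658 120.254
final: 120.254 4.980

Arc 1: start y=11.860, vy=15.820 → t=3.856, apex=24.629, x_land=43.922, impact vy=-21.971
  bounce: vy ← 0.69·21.971 = 15.160
Arc 2: start y=0.000, vy=15.160 → t=3.094, apex=11.726, x_land=79.162, impact vy=-15.160
  bounce: vy ← 0.69·15.160 = 10.460
Arc 3: start y=0.000, vy=10.460 → t=2.135, apex=5.583, x_land=103.477, impact vy=-10.460
  bounce: vy ← 0.69·10.460 = 7.218
Arc 4: start y=0.000, vy=7.218 → t=1.473, apex=2.658, x_land=120.254, impact vy=-7.218
  bounce: vy ← 0.69·7.218 = 4.980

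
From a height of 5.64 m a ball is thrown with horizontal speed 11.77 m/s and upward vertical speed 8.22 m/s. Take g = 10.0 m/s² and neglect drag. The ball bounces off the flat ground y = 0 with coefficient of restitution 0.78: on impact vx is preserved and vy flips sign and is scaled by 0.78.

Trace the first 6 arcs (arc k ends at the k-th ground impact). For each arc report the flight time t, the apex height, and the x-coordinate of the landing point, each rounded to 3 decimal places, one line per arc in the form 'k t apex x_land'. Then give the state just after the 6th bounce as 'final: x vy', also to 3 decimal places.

Arc 1: start y=5.640, vy=8.220 → t=2.165, apex=9.018, x_land=25.482, impact vy=-13.430
  bounce: vy ← 0.78·13.430 = 10.476
Arc 2: start y=0.000, vy=10.476 → t=2.095, apex=5.487, x_land=50.142, impact vy=-10.476
  bounce: vy ← 0.78·10.476 = 8.171
Arc 3: start y=0.000, vy=8.171 → t=1.634, apex=3.338, x_land=69.376, impact vy=-8.171
  bounce: vy ← 0.78·8.171 = 6.373
Arc 4: start y=0.000, vy=6.373 → t=1.275, apex=2.031, x_land=84.379, impact vy=-6.373
  bounce: vy ← 0.78·6.373 = 4.971
Arc 5: start y=0.000, vy=4.971 → t=0.994, apex=1.236, x_land=96.081, impact vy=-4.971
  bounce: vy ← 0.78·4.971 = 3.878
Arc 6: start y=0.000, vy=3.878 → t=0.776, apex=0.752, x_land=105.208, impact vy=-3.878
  bounce: vy ← 0.78·3.878 = 3.024

1 2.165 9.018 25.482
2 2.095 5.487 50.142
3 1.634 3.338 69.376
4 1.275 2.031 84.379
5 0.994 1.236 96.081
6 0.776 0.752 105.208
final: 105.208 3.024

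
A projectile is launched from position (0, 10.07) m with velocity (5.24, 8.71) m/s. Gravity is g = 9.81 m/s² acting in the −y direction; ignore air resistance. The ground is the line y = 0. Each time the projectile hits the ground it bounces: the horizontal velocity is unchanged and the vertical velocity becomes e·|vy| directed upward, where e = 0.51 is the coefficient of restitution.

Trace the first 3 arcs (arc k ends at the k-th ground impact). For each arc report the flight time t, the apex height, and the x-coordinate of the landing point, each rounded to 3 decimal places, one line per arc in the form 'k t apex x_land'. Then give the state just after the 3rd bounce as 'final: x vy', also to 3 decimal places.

Arc 1: start y=10.070, vy=8.710 → t=2.573, apex=13.937, x_land=13.485, impact vy=-16.536
  bounce: vy ← 0.51·16.536 = 8.433
Arc 2: start y=0.000, vy=8.433 → t=1.719, apex=3.625, x_land=22.494, impact vy=-8.433
  bounce: vy ← 0.51·8.433 = 4.301
Arc 3: start y=0.000, vy=4.301 → t=0.877, apex=0.943, x_land=27.089, impact vy=-4.301
  bounce: vy ← 0.51·4.301 = 2.194

1 2.573 13.937 13.485
2 1.719 3.625 22.494
3 0.877 0.943 27.089
final: 27.089 2.194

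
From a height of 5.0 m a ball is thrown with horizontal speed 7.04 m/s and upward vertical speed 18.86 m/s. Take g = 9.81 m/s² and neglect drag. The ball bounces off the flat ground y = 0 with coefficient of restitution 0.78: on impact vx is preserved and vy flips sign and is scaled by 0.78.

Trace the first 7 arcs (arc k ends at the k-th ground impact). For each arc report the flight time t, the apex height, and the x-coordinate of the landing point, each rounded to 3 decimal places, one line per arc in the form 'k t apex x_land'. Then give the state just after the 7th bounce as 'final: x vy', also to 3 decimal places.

Arc 1: start y=5.000, vy=18.860 → t=4.094, apex=23.129, x_land=28.822, impact vy=-21.303
  bounce: vy ← 0.78·21.303 = 16.616
Arc 2: start y=0.000, vy=16.616 → t=3.388, apex=14.072, x_land=52.671, impact vy=-16.616
  bounce: vy ← 0.78·16.616 = 12.960
Arc 3: start y=0.000, vy=12.960 → t=2.642, apex=8.561, x_land=71.272, impact vy=-12.960
  bounce: vy ← 0.78·12.960 = 10.109
Arc 4: start y=0.000, vy=10.109 → t=2.061, apex=5.209, x_land=85.782, impact vy=-10.109
  bounce: vy ← 0.78·10.109 = 7.885
Arc 5: start y=0.000, vy=7.885 → t=1.608, apex=3.169, x_land=97.099, impact vy=-7.885
  bounce: vy ← 0.78·7.885 = 6.150
Arc 6: start y=0.000, vy=6.150 → t=1.254, apex=1.928, x_land=105.927, impact vy=-6.150
  bounce: vy ← 0.78·6.150 = 4.797
Arc 7: start y=0.000, vy=4.797 → t=0.978, apex=1.173, x_land=112.812, impact vy=-4.797
  bounce: vy ← 0.78·4.797 = 3.742

1 4.094 23.129 28.822
2 3.388 14.072 52.671
3 2.642 8.561 71.272
4 2.061 5.209 85.782
5 1.608 3.169 97.099
6 1.254 1.928 105.927
7 0.978 1.173 112.812
final: 112.812 3.742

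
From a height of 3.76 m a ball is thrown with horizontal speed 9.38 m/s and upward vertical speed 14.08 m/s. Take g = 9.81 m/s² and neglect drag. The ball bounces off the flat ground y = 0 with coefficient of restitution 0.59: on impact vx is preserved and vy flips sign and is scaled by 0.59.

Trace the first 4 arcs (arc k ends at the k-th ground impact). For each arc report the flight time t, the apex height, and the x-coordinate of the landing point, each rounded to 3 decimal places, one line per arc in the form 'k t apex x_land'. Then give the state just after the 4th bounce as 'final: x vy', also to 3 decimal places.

Arc 1: start y=3.760, vy=14.080 → t=3.117, apex=13.864, x_land=29.233, impact vy=-16.493
  bounce: vy ← 0.59·16.493 = 9.731
Arc 2: start y=0.000, vy=9.731 → t=1.984, apex=4.826, x_land=47.841, impact vy=-9.731
  bounce: vy ← 0.59·9.731 = 5.741
Arc 3: start y=0.000, vy=5.741 → t=1.170, apex=1.680, x_land=58.821, impact vy=-5.741
  bounce: vy ← 0.59·5.741 = 3.387
Arc 4: start y=0.000, vy=3.387 → t=0.691, apex=0.585, x_land=65.298, impact vy=-3.387
  bounce: vy ← 0.59·3.387 = 1.999

1 3.117 13.864 29.233
2 1.984 4.826 47.841
3 1.170 1.680 58.821
4 0.691 0.585 65.298
final: 65.298 1.999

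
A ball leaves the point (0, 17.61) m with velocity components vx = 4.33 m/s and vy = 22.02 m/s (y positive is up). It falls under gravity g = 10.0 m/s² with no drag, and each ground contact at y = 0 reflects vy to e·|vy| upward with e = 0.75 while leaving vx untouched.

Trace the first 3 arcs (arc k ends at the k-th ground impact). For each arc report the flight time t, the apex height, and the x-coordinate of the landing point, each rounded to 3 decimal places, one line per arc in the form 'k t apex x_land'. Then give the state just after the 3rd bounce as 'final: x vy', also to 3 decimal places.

1 5.095 41.854 22.062
2 4.340 23.543 40.854
3 3.255 13.243 54.948
final: 54.948 12.206

Arc 1: start y=17.610, vy=22.020 → t=5.095, apex=41.854, x_land=22.062, impact vy=-28.932
  bounce: vy ← 0.75·28.932 = 21.699
Arc 2: start y=0.000, vy=21.699 → t=4.340, apex=23.543, x_land=40.854, impact vy=-21.699
  bounce: vy ← 0.75·21.699 = 16.274
Arc 3: start y=0.000, vy=16.274 → t=3.255, apex=13.243, x_land=54.948, impact vy=-16.274
  bounce: vy ← 0.75·16.274 = 12.206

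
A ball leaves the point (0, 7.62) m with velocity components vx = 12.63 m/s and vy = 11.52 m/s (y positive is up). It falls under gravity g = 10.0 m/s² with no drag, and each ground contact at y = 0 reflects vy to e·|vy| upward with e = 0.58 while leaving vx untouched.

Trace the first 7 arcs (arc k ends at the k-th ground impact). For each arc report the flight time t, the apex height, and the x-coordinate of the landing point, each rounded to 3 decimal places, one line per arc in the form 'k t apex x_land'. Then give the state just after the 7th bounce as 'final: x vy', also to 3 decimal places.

1 2.841 14.256 35.876
2 1.959 4.796 60.614
3 1.136 1.613 74.962
4 0.659 0.543 83.284
5 0.382 0.183 88.111
6 0.222 0.061 90.910
7 0.129 0.021 92.534
final: 92.534 0.373

Arc 1: start y=7.620, vy=11.520 → t=2.841, apex=14.256, x_land=35.876, impact vy=-16.885
  bounce: vy ← 0.58·16.885 = 9.793
Arc 2: start y=0.000, vy=9.793 → t=1.959, apex=4.796, x_land=60.614, impact vy=-9.793
  bounce: vy ← 0.58·9.793 = 5.680
Arc 3: start y=0.000, vy=5.680 → t=1.136, apex=1.613, x_land=74.962, impact vy=-5.680
  bounce: vy ← 0.58·5.680 = 3.295
Arc 4: start y=0.000, vy=3.295 → t=0.659, apex=0.543, x_land=83.284, impact vy=-3.295
  bounce: vy ← 0.58·3.295 = 1.911
Arc 5: start y=0.000, vy=1.911 → t=0.382, apex=0.183, x_land=88.111, impact vy=-1.911
  bounce: vy ← 0.58·1.911 = 1.108
Arc 6: start y=0.000, vy=1.108 → t=0.222, apex=0.061, x_land=90.910, impact vy=-1.108
  bounce: vy ← 0.58·1.108 = 0.643
Arc 7: start y=0.000, vy=0.643 → t=0.129, apex=0.021, x_land=92.534, impact vy=-0.643
  bounce: vy ← 0.58·0.643 = 0.373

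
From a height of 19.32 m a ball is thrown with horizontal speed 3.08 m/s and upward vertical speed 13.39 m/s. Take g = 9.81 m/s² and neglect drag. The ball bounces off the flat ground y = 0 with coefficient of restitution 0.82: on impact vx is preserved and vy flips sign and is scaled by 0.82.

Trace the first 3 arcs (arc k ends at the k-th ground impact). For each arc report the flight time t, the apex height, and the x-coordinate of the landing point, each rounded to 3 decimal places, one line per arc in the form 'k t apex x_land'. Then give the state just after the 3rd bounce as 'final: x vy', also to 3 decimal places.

Arc 1: start y=19.320, vy=13.390 → t=3.774, apex=28.458, x_land=11.623, impact vy=-23.629
  bounce: vy ← 0.82·23.629 = 19.376
Arc 2: start y=0.000, vy=19.376 → t=3.950, apex=19.135, x_land=23.790, impact vy=-19.376
  bounce: vy ← 0.82·19.376 = 15.888
Arc 3: start y=0.000, vy=15.888 → t=3.239, apex=12.867, x_land=33.767, impact vy=-15.888
  bounce: vy ← 0.82·15.888 = 13.029

1 3.774 28.458 11.623
2 3.950 19.135 23.790
3 3.239 12.867 33.767
final: 33.767 13.029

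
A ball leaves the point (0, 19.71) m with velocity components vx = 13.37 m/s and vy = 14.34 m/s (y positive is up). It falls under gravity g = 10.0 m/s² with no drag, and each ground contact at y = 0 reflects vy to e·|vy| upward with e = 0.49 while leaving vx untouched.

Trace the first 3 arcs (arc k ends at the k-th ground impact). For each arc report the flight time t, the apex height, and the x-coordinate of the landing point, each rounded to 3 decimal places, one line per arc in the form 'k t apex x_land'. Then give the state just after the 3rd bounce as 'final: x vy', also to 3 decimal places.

1 3.883 29.992 51.918
2 2.400 7.201 84.008
3 1.176 1.729 99.732
final: 99.732 2.881

Arc 1: start y=19.710, vy=14.340 → t=3.883, apex=29.992, x_land=51.918, impact vy=-24.492
  bounce: vy ← 0.49·24.492 = 12.001
Arc 2: start y=0.000, vy=12.001 → t=2.400, apex=7.201, x_land=84.008, impact vy=-12.001
  bounce: vy ← 0.49·12.001 = 5.880
Arc 3: start y=0.000, vy=5.880 → t=1.176, apex=1.729, x_land=99.732, impact vy=-5.880
  bounce: vy ← 0.49·5.880 = 2.881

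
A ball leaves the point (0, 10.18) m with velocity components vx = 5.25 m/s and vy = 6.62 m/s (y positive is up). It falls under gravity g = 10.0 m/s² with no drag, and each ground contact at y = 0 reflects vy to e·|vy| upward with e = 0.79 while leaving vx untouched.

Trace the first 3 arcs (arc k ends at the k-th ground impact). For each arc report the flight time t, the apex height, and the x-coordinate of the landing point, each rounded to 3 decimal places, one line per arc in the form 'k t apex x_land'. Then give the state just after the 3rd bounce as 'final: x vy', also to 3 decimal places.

1 2.235 12.371 11.734
2 2.485 7.721 24.781
3 1.963 4.819 35.089
final: 35.089 7.755

Arc 1: start y=10.180, vy=6.620 → t=2.235, apex=12.371, x_land=11.734, impact vy=-15.730
  bounce: vy ← 0.79·15.730 = 12.426
Arc 2: start y=0.000, vy=12.426 → t=2.485, apex=7.721, x_land=24.781, impact vy=-12.426
  bounce: vy ← 0.79·12.426 = 9.817
Arc 3: start y=0.000, vy=9.817 → t=1.963, apex=4.819, x_land=35.089, impact vy=-9.817
  bounce: vy ← 0.79·9.817 = 7.755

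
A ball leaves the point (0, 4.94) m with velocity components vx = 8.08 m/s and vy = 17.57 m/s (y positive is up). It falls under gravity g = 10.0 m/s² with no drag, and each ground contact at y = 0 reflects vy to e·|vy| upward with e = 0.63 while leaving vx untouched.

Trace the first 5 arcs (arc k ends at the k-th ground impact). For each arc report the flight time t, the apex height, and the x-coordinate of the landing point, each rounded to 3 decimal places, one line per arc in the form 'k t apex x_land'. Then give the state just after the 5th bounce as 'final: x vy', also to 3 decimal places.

Arc 1: start y=4.940, vy=17.570 → t=3.776, apex=20.375, x_land=30.507, impact vy=-20.187
  bounce: vy ← 0.63·20.187 = 12.718
Arc 2: start y=0.000, vy=12.718 → t=2.544, apex=8.087, x_land=51.059, impact vy=-12.718
  bounce: vy ← 0.63·12.718 = 8.012
Arc 3: start y=0.000, vy=8.012 → t=1.602, apex=3.210, x_land=64.007, impact vy=-8.012
  bounce: vy ← 0.63·8.012 = 5.048
Arc 4: start y=0.000, vy=5.048 → t=1.010, apex=1.274, x_land=72.164, impact vy=-5.048
  bounce: vy ← 0.63·5.048 = 3.180
Arc 5: start y=0.000, vy=3.180 → t=0.636, apex=0.506, x_land=77.303, impact vy=-3.180
  bounce: vy ← 0.63·3.180 = 2.003

1 3.776 20.375 30.507
2 2.544 8.087 51.059
3 1.602 3.210 64.007
4 1.010 1.274 72.164
5 0.636 0.506 77.303
final: 77.303 2.003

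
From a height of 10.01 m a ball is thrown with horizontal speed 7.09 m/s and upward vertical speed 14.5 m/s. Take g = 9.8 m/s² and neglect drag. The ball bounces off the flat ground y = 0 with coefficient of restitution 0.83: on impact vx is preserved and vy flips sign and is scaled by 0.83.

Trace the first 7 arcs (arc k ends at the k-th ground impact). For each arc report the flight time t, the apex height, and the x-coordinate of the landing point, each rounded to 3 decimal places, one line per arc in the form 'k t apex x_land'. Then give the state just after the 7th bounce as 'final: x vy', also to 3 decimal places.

Arc 1: start y=10.010, vy=14.500 → t=3.537, apex=20.737, x_land=25.076, impact vy=-20.161
  bounce: vy ← 0.83·20.161 = 16.733
Arc 2: start y=0.000, vy=16.733 → t=3.415, apex=14.286, x_land=49.288, impact vy=-16.733
  bounce: vy ← 0.83·16.733 = 13.889
Arc 3: start y=0.000, vy=13.889 → t=2.834, apex=9.841, x_land=69.384, impact vy=-13.889
  bounce: vy ← 0.83·13.889 = 11.528
Arc 4: start y=0.000, vy=11.528 → t=2.353, apex=6.780, x_land=86.063, impact vy=-11.528
  bounce: vy ← 0.83·11.528 = 9.568
Arc 5: start y=0.000, vy=9.568 → t=1.953, apex=4.671, x_land=99.907, impact vy=-9.568
  bounce: vy ← 0.83·9.568 = 7.941
Arc 6: start y=0.000, vy=7.941 → t=1.621, apex=3.218, x_land=111.398, impact vy=-7.941
  bounce: vy ← 0.83·7.941 = 6.591
Arc 7: start y=0.000, vy=6.591 → t=1.345, apex=2.217, x_land=120.935, impact vy=-6.591
  bounce: vy ← 0.83·6.591 = 5.471

1 3.537 20.737 25.076
2 3.415 14.286 49.288
3 2.834 9.841 69.384
4 2.353 6.780 86.063
5 1.953 4.671 99.907
6 1.621 3.218 111.398
7 1.345 2.217 120.935
final: 120.935 5.471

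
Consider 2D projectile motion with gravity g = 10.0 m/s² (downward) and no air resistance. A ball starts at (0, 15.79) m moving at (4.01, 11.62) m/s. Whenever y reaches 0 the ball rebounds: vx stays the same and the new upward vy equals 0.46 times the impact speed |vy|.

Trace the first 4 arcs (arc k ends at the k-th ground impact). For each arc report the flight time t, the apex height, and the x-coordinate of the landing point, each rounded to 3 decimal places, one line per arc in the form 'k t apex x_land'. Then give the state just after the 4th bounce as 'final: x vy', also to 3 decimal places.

Arc 1: start y=15.790, vy=11.620 → t=3.285, apex=22.541, x_land=13.174, impact vy=-21.233
  bounce: vy ← 0.46·21.233 = 9.767
Arc 2: start y=0.000, vy=9.767 → t=1.953, apex=4.770, x_land=21.007, impact vy=-9.767
  bounce: vy ← 0.46·9.767 = 4.493
Arc 3: start y=0.000, vy=4.493 → t=0.899, apex=1.009, x_land=24.610, impact vy=-4.493
  bounce: vy ← 0.46·4.493 = 2.067
Arc 4: start y=0.000, vy=2.067 → t=0.413, apex=0.214, x_land=26.268, impact vy=-2.067
  bounce: vy ← 0.46·2.067 = 0.951

1 3.285 22.541 13.174
2 1.953 4.770 21.007
3 0.899 1.009 24.610
4 0.413 0.214 26.268
final: 26.268 0.951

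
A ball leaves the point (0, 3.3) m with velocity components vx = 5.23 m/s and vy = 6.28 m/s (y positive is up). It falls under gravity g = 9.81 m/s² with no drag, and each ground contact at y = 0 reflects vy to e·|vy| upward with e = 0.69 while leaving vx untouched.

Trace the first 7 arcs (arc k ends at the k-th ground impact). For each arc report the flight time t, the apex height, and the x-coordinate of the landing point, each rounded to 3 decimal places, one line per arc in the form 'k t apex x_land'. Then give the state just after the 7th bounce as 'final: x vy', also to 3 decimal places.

1 1.681 5.310 8.790
2 1.436 2.528 16.299
3 0.991 1.204 21.481
4 0.684 0.573 25.056
5 0.472 0.273 27.523
6 0.325 0.130 29.225
7 0.225 0.062 30.400
final: 30.400 0.760

Arc 1: start y=3.300, vy=6.280 → t=1.681, apex=5.310, x_land=8.790, impact vy=-10.207
  bounce: vy ← 0.69·10.207 = 7.043
Arc 2: start y=0.000, vy=7.043 → t=1.436, apex=2.528, x_land=16.299, impact vy=-7.043
  bounce: vy ← 0.69·7.043 = 4.860
Arc 3: start y=0.000, vy=4.860 → t=0.991, apex=1.204, x_land=21.481, impact vy=-4.860
  bounce: vy ← 0.69·4.860 = 3.353
Arc 4: start y=0.000, vy=3.353 → t=0.684, apex=0.573, x_land=25.056, impact vy=-3.353
  bounce: vy ← 0.69·3.353 = 2.314
Arc 5: start y=0.000, vy=2.314 → t=0.472, apex=0.273, x_land=27.523, impact vy=-2.314
  bounce: vy ← 0.69·2.314 = 1.596
Arc 6: start y=0.000, vy=1.596 → t=0.325, apex=0.130, x_land=29.225, impact vy=-1.596
  bounce: vy ← 0.69·1.596 = 1.102
Arc 7: start y=0.000, vy=1.102 → t=0.225, apex=0.062, x_land=30.400, impact vy=-1.102
  bounce: vy ← 0.69·1.102 = 0.760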